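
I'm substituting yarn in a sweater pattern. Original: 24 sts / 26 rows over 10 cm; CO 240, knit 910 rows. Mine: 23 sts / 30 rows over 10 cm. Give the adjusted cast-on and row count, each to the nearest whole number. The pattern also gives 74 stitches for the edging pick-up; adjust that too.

Cast on 230 stitches; work 1050 rows; edging pick-up 71 stitches.

Stitches: 240 × 23/24 = 230.00 → 230.
Rows: 910 × 30/26 = 1050.00 → 1050.
edging pick-up: 74 × 23/24 = 70.92 → 71.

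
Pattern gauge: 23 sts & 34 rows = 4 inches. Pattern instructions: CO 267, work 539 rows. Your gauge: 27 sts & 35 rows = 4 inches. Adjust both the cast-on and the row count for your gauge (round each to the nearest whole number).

Cast on 313 stitches; work 555 rows.

Stitches: 267 × 27/23 = 313.43 → 313.
Rows: 539 × 35/34 = 554.85 → 555.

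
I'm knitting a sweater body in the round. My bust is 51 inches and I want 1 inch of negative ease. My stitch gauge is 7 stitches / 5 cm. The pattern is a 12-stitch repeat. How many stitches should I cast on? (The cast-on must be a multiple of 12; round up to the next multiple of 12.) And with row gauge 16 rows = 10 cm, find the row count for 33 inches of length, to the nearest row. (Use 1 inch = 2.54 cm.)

Finished = 51 − 1 = 50 inches.
50 inches × 2.54 = 127.00 cm.
7/5 = 1.4 sts per cm; 127.00 × 1.4 = 177.80 sts.
Next multiple of 12 → 180.
33 inches = 83.82 cm; × 1.6 = 134.11 → 134 rows.

Cast on 180 stitches; work 134 rows.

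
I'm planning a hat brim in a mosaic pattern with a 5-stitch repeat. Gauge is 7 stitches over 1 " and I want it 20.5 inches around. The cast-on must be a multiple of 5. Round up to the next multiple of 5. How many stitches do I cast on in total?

CO 145 sts.

7 / 1 = 7 sts per inch.
20.5 × 7 = 143.50 sts.
Next multiple of 5: 145.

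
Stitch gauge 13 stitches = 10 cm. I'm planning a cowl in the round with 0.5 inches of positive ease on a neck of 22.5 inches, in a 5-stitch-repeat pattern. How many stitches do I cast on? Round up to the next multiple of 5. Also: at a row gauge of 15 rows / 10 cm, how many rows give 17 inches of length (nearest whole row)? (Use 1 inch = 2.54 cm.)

Cast on 80 stitches; work 65 rows.

Finished = 22.5 + 0.5 = 23 inches.
23 inches × 2.54 = 58.42 cm.
13/10 = 1.3 sts per cm; 58.42 × 1.3 = 75.95 sts.
Next multiple of 5 → 80.
17 inches = 43.18 cm; × 1.5 = 64.77 → 65 rows.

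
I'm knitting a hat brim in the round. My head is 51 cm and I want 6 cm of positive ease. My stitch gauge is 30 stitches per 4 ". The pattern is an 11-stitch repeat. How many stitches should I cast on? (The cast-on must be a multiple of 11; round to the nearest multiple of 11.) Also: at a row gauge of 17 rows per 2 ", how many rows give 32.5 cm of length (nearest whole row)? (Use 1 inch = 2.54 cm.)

Cast on 165 stitches; work 109 rows.

Finished = 51 + 6 = 57 cm.
57 cm × 1/2.54 = 22.44 inches.
30/4 = 7.5 sts per in; 22.44 × 7.5 = 168.31 sts.
Nearest multiple of 11 → 165.
32.5 cm = 12.80 inches; × 8.5 = 108.76 → 109 rows.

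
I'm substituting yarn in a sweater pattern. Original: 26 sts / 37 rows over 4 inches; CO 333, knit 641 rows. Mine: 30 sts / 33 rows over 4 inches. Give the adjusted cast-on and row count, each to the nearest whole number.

Stitches: 333 × 30/26 = 384.23 → 384.
Rows: 641 × 33/37 = 571.70 → 572.

Cast on 384 stitches; work 572 rows.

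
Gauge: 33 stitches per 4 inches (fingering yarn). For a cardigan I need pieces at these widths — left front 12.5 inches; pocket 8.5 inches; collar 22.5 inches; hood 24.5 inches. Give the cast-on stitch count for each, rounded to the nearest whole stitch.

left front 103; pocket 70; collar 186; hood 202.

Rate = 33/4 = 8.25 sts per in.
left front: 12.5 × 8.25 = 103.12 → 103.
pocket: 8.5 × 8.25 = 70.12 → 70.
collar: 22.5 × 8.25 = 185.62 → 186.
hood: 24.5 × 8.25 = 202.12 → 202.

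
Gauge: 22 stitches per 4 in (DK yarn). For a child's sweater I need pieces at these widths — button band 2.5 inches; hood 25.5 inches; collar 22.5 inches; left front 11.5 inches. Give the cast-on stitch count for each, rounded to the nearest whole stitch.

button band 14; hood 140; collar 124; left front 63.

Rate = 22/4 = 5.5 sts per in.
button band: 2.5 × 5.5 = 13.75 → 14.
hood: 25.5 × 5.5 = 140.25 → 140.
collar: 22.5 × 5.5 = 123.75 → 124.
left front: 11.5 × 5.5 = 63.25 → 63.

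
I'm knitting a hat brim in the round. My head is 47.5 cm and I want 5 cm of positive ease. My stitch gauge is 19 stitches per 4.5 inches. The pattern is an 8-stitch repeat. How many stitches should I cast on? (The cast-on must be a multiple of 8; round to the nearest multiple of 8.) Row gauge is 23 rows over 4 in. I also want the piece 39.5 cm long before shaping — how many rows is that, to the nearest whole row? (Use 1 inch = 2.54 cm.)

Cast on 88 stitches; work 89 rows.

Finished = 47.5 + 5 = 52.5 cm.
52.5 cm × 1/2.54 = 20.67 inches.
19/4.5 = 4.222 sts per in; 20.67 × 4.222 = 87.27 sts.
Nearest multiple of 8 → 88.
39.5 cm = 15.55 inches; × 5.75 = 89.42 → 89 rows.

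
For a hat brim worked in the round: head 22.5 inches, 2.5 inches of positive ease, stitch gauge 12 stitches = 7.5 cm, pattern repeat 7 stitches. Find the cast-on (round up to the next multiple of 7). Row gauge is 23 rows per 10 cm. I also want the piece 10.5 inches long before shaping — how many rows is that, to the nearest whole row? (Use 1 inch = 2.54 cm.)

Finished = 22.5 + 2.5 = 25 inches.
25 inches × 2.54 = 63.50 cm.
12/7.5 = 1.6 sts per cm; 63.50 × 1.6 = 101.60 sts.
Next multiple of 7 → 105.
10.5 inches = 26.67 cm; × 2.3 = 61.34 → 61 rows.

Cast on 105 stitches; work 61 rows.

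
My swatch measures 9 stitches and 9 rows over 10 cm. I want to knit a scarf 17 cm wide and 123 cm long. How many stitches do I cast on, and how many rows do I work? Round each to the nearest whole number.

Cast on 15 stitches and work 111 rows.

Stitch gauge = 9/10 = 0.9 sts/cm; 17 × 0.9 = 15.30 → 15 sts.
Row gauge = 9/10 = 0.9 rows/cm; 123 × 0.9 = 110.70 → 111 rows.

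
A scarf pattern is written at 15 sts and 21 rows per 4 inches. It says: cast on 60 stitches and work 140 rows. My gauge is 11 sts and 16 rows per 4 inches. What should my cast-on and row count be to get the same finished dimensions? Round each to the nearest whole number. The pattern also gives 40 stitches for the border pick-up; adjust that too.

Cast on 44 stitches; work 107 rows; border pick-up 29 stitches.

Stitches: 60 × 11/15 = 44.00 → 44.
Rows: 140 × 16/21 = 106.67 → 107.
border pick-up: 40 × 11/15 = 29.33 → 29.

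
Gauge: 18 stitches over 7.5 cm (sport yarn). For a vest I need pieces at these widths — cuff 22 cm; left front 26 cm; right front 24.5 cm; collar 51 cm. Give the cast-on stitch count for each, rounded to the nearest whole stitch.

cuff 53; left front 62; right front 59; collar 122.

Rate = 18/7.5 = 2.4 sts per cm.
cuff: 22 × 2.4 = 52.80 → 53.
left front: 26 × 2.4 = 62.40 → 62.
right front: 24.5 × 2.4 = 58.80 → 59.
collar: 51 × 2.4 = 122.40 → 122.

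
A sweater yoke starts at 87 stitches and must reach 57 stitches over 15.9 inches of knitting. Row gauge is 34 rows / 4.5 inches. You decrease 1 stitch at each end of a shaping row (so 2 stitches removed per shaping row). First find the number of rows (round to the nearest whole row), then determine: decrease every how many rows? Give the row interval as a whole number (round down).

Decrease every 8th row.

Rows = 15.9 × 7.556 = 120.1 → 120 rows.
Stitches to remove: 30 → 15 shaping rows (at 2 st each).
120 / 15 = 8.00 → every 8 rows.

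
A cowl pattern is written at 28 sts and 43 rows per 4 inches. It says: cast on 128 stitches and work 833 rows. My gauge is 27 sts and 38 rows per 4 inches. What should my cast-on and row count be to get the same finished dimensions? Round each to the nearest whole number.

Cast on 123 stitches; work 736 rows.

Stitches: 128 × 27/28 = 123.43 → 123.
Rows: 833 × 38/43 = 736.14 → 736.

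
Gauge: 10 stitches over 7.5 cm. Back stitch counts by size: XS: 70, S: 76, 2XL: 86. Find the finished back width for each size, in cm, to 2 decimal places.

10/7.5 = 1.333 sts per cm.
XS: 70 / 1.333 = 52.500 → 52.50 cm.
S: 76 / 1.333 = 57.000 → 57.00 cm.
2XL: 86 / 1.333 = 64.500 → 64.50 cm.

XS 52.50 cm; S 57.00 cm; 2XL 64.50 cm.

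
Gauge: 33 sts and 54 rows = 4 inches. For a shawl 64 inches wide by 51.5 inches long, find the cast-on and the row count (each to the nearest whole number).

Stitch gauge = 33/4 = 8.25 sts/in; 64 × 8.25 = 528.00 → 528 sts.
Row gauge = 54/4 = 13.5 rows/in; 51.5 × 13.5 = 695.25 → 695 rows.

Cast on 528 stitches and work 695 rows.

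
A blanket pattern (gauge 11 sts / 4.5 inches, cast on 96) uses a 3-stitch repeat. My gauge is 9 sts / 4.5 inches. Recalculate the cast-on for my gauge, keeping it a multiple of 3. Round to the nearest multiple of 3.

96 × 9 / 11 = 78.55.
Nearest multiple of 3: 78.

CO 78 sts.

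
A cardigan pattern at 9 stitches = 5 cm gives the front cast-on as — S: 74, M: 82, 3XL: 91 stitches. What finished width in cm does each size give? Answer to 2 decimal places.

9/5 = 1.8 sts per cm.
S: 74 / 1.8 = 41.111 → 41.11 cm.
M: 82 / 1.8 = 45.556 → 45.56 cm.
3XL: 91 / 1.8 = 50.556 → 50.56 cm.

S 41.11 cm; M 45.56 cm; 3XL 50.56 cm.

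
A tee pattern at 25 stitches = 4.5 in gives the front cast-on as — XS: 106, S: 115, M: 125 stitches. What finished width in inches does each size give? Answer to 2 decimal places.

25/4.5 = 5.556 sts per in.
XS: 106 / 5.556 = 19.080 → 19.08 in.
S: 115 / 5.556 = 20.700 → 20.70 in.
M: 125 / 5.556 = 22.500 → 22.50 in.

XS 19.08 inches; S 20.70 inches; M 22.50 inches.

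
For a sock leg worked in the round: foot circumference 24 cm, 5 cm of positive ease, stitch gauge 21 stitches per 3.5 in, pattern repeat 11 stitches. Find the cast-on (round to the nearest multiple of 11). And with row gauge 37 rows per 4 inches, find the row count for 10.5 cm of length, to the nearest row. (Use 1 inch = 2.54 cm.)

Finished = 24 + 5 = 29 cm.
29 cm × 1/2.54 = 11.42 inches.
21/3.5 = 6 sts per in; 11.42 × 6 = 68.50 sts.
Nearest multiple of 11 → 66.
10.5 cm = 4.13 inches; × 9.25 = 38.24 → 38 rows.

Cast on 66 stitches; work 38 rows.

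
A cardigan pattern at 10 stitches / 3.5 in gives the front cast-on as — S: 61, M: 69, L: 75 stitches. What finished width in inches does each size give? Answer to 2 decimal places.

S 21.35 inches; M 24.15 inches; L 26.25 inches.

10/3.5 = 2.857 sts per in.
S: 61 / 2.857 = 21.350 → 21.35 in.
M: 69 / 2.857 = 24.150 → 24.15 in.
L: 75 / 2.857 = 26.250 → 26.25 in.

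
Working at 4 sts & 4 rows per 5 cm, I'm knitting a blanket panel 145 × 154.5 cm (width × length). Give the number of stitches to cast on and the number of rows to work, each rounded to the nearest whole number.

Stitch gauge = 4/5 = 0.8 sts/cm; 145 × 0.8 = 116.00 → 116 sts.
Row gauge = 4/5 = 0.8 rows/cm; 154.5 × 0.8 = 123.60 → 124 rows.

Cast on 116 stitches and work 124 rows.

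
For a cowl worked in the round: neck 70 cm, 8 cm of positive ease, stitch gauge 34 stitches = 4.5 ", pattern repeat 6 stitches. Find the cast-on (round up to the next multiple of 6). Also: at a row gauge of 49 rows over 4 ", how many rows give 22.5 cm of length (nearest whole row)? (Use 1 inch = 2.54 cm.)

Finished = 70 + 8 = 78 cm.
78 cm × 1/2.54 = 30.71 inches.
34/4.5 = 7.556 sts per in; 30.71 × 7.556 = 232.02 sts.
Next multiple of 6 → 234.
22.5 cm = 8.86 inches; × 12.25 = 108.51 → 109 rows.

Cast on 234 stitches; work 109 rows.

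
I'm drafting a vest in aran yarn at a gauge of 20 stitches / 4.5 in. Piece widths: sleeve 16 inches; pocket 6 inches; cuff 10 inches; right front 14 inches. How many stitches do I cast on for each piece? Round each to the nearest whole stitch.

Rate = 20/4.5 = 4.444 sts per in.
sleeve: 16 × 4.444 = 71.11 → 71.
pocket: 6 × 4.444 = 26.67 → 27.
cuff: 10 × 4.444 = 44.44 → 44.
right front: 14 × 4.444 = 62.22 → 62.

sleeve 71; pocket 27; cuff 44; right front 62.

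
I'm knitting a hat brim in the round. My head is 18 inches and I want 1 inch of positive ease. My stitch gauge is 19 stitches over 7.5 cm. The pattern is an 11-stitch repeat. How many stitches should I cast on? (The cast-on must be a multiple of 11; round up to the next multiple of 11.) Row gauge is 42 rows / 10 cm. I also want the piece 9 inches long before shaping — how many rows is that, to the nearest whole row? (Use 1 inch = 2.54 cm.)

Finished = 18 + 1 = 19 inches.
19 inches × 2.54 = 48.26 cm.
19/7.5 = 2.533 sts per cm; 48.26 × 2.533 = 122.26 sts.
Next multiple of 11 → 132.
9 inches = 22.86 cm; × 4.2 = 96.01 → 96 rows.

Cast on 132 stitches; work 96 rows.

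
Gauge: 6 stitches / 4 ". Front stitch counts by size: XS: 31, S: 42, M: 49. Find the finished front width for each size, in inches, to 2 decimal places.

XS 20.67 inches; S 28.00 inches; M 32.67 inches.

6/4 = 1.5 sts per in.
XS: 31 / 1.5 = 20.667 → 20.67 in.
S: 42 / 1.5 = 28.000 → 28.00 in.
M: 49 / 1.5 = 32.667 → 32.67 in.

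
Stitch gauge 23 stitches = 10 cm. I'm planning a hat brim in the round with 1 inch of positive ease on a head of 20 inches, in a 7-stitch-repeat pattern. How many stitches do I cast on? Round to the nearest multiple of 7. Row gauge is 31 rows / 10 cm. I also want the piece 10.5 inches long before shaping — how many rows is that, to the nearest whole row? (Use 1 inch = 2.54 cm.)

Cast on 126 stitches; work 83 rows.

Finished = 20 + 1 = 21 inches.
21 inches × 2.54 = 53.34 cm.
23/10 = 2.3 sts per cm; 53.34 × 2.3 = 122.68 sts.
Nearest multiple of 7 → 126.
10.5 inches = 26.67 cm; × 3.1 = 82.68 → 83 rows.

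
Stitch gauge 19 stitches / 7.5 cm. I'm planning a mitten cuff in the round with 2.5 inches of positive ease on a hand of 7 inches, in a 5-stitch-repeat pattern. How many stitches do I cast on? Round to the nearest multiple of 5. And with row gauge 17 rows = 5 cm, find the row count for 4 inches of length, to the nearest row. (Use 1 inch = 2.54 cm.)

Cast on 60 stitches; work 35 rows.

Finished = 7 + 2.5 = 9.5 inches.
9.5 inches × 2.54 = 24.13 cm.
19/7.5 = 2.533 sts per cm; 24.13 × 2.533 = 61.13 sts.
Nearest multiple of 5 → 60.
4 inches = 10.16 cm; × 3.4 = 34.54 → 35 rows.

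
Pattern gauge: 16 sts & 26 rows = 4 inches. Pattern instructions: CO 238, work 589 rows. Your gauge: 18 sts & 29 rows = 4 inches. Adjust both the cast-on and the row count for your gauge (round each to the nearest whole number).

Stitches: 238 × 18/16 = 267.75 → 268.
Rows: 589 × 29/26 = 656.96 → 657.

Cast on 268 stitches; work 657 rows.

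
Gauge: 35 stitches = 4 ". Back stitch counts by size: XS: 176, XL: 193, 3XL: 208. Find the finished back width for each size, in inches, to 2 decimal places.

XS 20.11 inches; XL 22.06 inches; 3XL 23.77 inches.

35/4 = 8.75 sts per in.
XS: 176 / 8.75 = 20.114 → 20.11 in.
XL: 193 / 8.75 = 22.057 → 22.06 in.
3XL: 208 / 8.75 = 23.771 → 23.77 in.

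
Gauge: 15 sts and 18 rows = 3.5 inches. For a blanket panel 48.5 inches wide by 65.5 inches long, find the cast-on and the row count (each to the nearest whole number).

Cast on 208 stitches and work 337 rows.

Stitch gauge = 15/3.5 = 4.286 sts/in; 48.5 × 4.286 = 207.86 → 208 sts.
Row gauge = 18/3.5 = 5.143 rows/in; 65.5 × 5.143 = 336.86 → 337 rows.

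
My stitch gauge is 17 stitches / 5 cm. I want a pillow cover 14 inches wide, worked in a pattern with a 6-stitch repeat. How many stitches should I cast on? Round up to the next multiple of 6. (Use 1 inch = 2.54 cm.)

Cast on 126 stitches.

14 in = 14 × 2.54 = 35.56 cm.
17 / 5 = 3.4 sts/cm.
35.56 × 3.4 = 120.90 sts.
→ 126.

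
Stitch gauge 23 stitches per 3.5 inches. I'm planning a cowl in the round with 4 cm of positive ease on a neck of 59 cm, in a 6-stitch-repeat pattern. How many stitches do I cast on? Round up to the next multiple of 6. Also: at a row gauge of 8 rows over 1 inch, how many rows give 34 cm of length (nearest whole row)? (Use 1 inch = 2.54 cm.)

Cast on 168 stitches; work 107 rows.

Finished = 59 + 4 = 63 cm.
63 cm × 1/2.54 = 24.80 inches.
23/3.5 = 6.571 sts per in; 24.80 × 6.571 = 162.99 sts.
Next multiple of 6 → 168.
34 cm = 13.39 inches; × 8 = 107.09 → 107 rows.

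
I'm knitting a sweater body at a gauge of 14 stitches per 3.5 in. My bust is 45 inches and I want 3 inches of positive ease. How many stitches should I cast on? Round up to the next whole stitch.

Finished = 45 + 3 = 48 in.
14 / 3.5 = 4 sts per inch.
48.00 × 4 = 192.00 sts.

CO 192 sts.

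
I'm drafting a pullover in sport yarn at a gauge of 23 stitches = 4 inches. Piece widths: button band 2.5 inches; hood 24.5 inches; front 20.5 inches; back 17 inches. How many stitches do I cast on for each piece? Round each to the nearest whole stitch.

Rate = 23/4 = 5.75 sts per in.
button band: 2.5 × 5.75 = 14.38 → 14.
hood: 24.5 × 5.75 = 140.88 → 141.
front: 20.5 × 5.75 = 117.88 → 118.
back: 17 × 5.75 = 97.75 → 98.

button band 14; hood 141; front 118; back 98.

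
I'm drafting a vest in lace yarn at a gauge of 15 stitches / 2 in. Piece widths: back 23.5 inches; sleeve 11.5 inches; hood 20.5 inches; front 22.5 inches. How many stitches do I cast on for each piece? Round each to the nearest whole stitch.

Rate = 15/2 = 7.5 sts per in.
back: 23.5 × 7.5 = 176.25 → 176.
sleeve: 11.5 × 7.5 = 86.25 → 86.
hood: 20.5 × 7.5 = 153.75 → 154.
front: 22.5 × 7.5 = 168.75 → 169.

back 176; sleeve 86; hood 154; front 169.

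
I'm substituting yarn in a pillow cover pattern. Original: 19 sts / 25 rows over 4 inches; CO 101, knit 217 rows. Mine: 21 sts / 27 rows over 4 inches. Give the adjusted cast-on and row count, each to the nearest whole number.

Cast on 112 stitches; work 234 rows.

Stitches: 101 × 21/19 = 111.63 → 112.
Rows: 217 × 27/25 = 234.36 → 234.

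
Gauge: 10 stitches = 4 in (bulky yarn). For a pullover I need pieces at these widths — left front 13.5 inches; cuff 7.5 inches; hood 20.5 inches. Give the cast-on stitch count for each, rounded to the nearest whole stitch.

left front 34; cuff 19; hood 51.

Rate = 10/4 = 2.5 sts per in.
left front: 13.5 × 2.5 = 33.75 → 34.
cuff: 7.5 × 2.5 = 18.75 → 19.
hood: 20.5 × 2.5 = 51.25 → 51.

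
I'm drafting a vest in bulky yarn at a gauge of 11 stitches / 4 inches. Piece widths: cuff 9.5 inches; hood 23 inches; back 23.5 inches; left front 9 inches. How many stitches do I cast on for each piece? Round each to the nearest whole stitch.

cuff 26; hood 63; back 65; left front 25.

Rate = 11/4 = 2.75 sts per in.
cuff: 9.5 × 2.75 = 26.12 → 26.
hood: 23 × 2.75 = 63.25 → 63.
back: 23.5 × 2.75 = 64.62 → 65.
left front: 9 × 2.75 = 24.75 → 25.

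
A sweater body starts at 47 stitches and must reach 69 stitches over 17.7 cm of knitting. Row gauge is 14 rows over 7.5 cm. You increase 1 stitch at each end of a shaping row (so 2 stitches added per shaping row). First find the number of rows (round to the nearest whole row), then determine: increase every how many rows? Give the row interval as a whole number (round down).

Rows = 17.7 × 1.867 = 33.0 → 33 rows.
Stitches to add: 22 → 11 shaping rows (at 2 st each).
33 / 11 = 3.00 → every 3 rows.

Increase every 3rd row.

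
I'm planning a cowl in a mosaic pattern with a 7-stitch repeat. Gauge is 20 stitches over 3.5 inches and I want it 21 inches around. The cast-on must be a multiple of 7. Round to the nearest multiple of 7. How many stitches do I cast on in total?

Cast on 119 stitches.

20 / 3.5 = 5.714 sts per inch.
21 × 5.714 = 120.00 sts.
Nearest multiple of 7: 119.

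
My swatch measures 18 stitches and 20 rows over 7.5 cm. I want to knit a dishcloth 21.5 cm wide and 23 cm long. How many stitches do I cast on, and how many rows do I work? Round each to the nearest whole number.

Cast on 52 stitches and work 61 rows.

Stitch gauge = 18/7.5 = 2.4 sts/cm; 21.5 × 2.4 = 51.60 → 52 sts.
Row gauge = 20/7.5 = 2.667 rows/cm; 23 × 2.667 = 61.33 → 61 rows.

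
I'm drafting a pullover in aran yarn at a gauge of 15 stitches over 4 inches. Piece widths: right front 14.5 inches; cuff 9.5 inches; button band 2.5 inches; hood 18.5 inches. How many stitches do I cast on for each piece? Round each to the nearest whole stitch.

right front 54; cuff 36; button band 9; hood 69.

Rate = 15/4 = 3.75 sts per in.
right front: 14.5 × 3.75 = 54.38 → 54.
cuff: 9.5 × 3.75 = 35.62 → 36.
button band: 2.5 × 3.75 = 9.38 → 9.
hood: 18.5 × 3.75 = 69.38 → 69.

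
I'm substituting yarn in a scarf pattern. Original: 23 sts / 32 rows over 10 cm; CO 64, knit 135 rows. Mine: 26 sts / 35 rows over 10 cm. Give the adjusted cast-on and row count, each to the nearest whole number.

Stitches: 64 × 26/23 = 72.35 → 72.
Rows: 135 × 35/32 = 147.66 → 148.

Cast on 72 stitches; work 148 rows.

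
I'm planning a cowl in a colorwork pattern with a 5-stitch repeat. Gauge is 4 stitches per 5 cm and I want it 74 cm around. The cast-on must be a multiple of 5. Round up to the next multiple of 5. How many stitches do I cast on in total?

4 / 5 = 0.8 sts per cm.
74 × 0.8 = 59.20 sts.
Next multiple of 5: 60.

Cast on 60 stitches.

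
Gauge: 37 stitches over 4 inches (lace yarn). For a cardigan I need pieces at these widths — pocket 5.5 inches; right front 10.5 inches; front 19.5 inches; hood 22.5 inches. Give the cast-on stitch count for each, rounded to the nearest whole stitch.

pocket 51; right front 97; front 180; hood 208.

Rate = 37/4 = 9.25 sts per in.
pocket: 5.5 × 9.25 = 50.88 → 51.
right front: 10.5 × 9.25 = 97.12 → 97.
front: 19.5 × 9.25 = 180.38 → 180.
hood: 22.5 × 9.25 = 208.12 → 208.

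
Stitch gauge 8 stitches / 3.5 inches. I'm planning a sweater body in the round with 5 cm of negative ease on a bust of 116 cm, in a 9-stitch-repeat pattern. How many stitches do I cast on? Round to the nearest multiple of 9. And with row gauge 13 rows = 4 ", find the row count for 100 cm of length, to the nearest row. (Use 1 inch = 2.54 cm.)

Cast on 99 stitches; work 128 rows.

Finished = 116 − 5 = 111 cm.
111 cm × 1/2.54 = 43.70 inches.
8/3.5 = 2.286 sts per in; 43.70 × 2.286 = 99.89 sts.
Nearest multiple of 9 → 99.
100 cm = 39.37 inches; × 3.25 = 127.95 → 128 rows.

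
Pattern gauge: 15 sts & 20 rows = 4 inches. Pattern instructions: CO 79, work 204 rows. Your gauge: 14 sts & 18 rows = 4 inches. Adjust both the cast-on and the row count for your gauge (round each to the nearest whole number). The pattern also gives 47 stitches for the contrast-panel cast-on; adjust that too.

Stitches: 79 × 14/15 = 73.73 → 74.
Rows: 204 × 18/20 = 183.60 → 184.
contrast-panel cast-on: 47 × 14/15 = 43.87 → 44.

Cast on 74 stitches; work 184 rows; contrast-panel cast-on 44 stitches.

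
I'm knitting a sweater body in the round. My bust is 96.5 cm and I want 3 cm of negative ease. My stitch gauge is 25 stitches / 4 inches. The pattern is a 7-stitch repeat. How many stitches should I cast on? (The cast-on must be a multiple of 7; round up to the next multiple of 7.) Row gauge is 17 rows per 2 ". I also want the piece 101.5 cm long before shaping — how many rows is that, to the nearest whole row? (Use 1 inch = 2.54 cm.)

Finished = 96.5 − 3 = 93.5 cm.
93.5 cm × 1/2.54 = 36.81 inches.
25/4 = 6.25 sts per in; 36.81 × 6.25 = 230.07 sts.
Next multiple of 7 → 231.
101.5 cm = 39.96 inches; × 8.5 = 339.67 → 340 rows.

Cast on 231 stitches; work 340 rows.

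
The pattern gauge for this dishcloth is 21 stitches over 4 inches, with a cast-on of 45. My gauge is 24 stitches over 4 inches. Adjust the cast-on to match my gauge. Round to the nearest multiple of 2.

CO 52 sts.

Scale factor = 24 / 21 = 1.143.
45 × 24 / 21 = 51.43 sts.
→ 52 sts.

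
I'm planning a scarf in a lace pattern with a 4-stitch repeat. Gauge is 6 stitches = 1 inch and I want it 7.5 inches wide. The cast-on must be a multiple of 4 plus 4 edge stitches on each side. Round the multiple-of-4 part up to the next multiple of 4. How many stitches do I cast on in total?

6 / 1 = 6 sts per inch.
7.5 × 6 = 45.00 sts.
Less 8 edge sts → 37.00 for the repeat.
Next multiple of 4: 40.
Add back 8 edge sts → 48.

CO 48 sts.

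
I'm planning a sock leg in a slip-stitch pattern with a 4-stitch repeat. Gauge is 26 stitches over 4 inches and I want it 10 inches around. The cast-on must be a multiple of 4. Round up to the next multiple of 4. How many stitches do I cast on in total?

26 / 4 = 6.5 sts per inch.
10 × 6.5 = 65.00 sts.
Next multiple of 4: 68.

68 stitches.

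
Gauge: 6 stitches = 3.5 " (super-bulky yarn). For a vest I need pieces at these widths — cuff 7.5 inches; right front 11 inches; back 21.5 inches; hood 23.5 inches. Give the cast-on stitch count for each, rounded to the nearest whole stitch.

Rate = 6/3.5 = 1.714 sts per in.
cuff: 7.5 × 1.714 = 12.86 → 13.
right front: 11 × 1.714 = 18.86 → 19.
back: 21.5 × 1.714 = 36.86 → 37.
hood: 23.5 × 1.714 = 40.29 → 40.

cuff 13; right front 19; back 37; hood 40.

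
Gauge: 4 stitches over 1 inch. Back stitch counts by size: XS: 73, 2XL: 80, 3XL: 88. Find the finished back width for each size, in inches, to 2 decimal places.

4/1 = 4 sts per in.
XS: 73 / 4 = 18.250 → 18.25 in.
2XL: 80 / 4 = 20.000 → 20.00 in.
3XL: 88 / 4 = 22.000 → 22.00 in.

XS 18.25 inches; 2XL 20.00 inches; 3XL 22.00 inches.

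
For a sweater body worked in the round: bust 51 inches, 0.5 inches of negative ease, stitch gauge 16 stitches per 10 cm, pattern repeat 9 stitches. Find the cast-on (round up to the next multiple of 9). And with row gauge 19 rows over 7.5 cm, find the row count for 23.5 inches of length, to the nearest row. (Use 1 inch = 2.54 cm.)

Finished = 51 − 0.5 = 50.5 inches.
50.5 inches × 2.54 = 128.27 cm.
16/10 = 1.6 sts per cm; 128.27 × 1.6 = 205.23 sts.
Next multiple of 9 → 207.
23.5 inches = 59.69 cm; × 2.533 = 151.21 → 151 rows.

Cast on 207 stitches; work 151 rows.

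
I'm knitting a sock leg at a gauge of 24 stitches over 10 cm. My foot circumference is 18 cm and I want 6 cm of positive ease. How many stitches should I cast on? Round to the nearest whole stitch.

CO 58 sts.

Finished = 18 + 6 = 24 cm.
24 / 10 = 2.4 sts per cm.
24.00 × 2.4 = 57.60 sts.
→ 58 sts.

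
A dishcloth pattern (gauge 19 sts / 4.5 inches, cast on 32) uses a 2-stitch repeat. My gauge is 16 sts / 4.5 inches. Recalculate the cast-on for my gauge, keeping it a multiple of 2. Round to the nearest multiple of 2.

26 stitches.

32 × 16 / 19 = 26.95.
Nearest multiple of 2: 26.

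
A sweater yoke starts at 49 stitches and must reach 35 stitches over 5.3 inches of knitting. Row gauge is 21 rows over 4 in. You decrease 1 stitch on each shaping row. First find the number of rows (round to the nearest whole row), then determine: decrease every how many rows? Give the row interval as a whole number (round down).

Rows = 5.3 × 5.25 = 27.8 → 28 rows.
Stitches to remove: 14 → 14 shaping rows (at 1 st each).
28 / 14 = 2.00 → every 2 rows.

Decrease every 2nd row.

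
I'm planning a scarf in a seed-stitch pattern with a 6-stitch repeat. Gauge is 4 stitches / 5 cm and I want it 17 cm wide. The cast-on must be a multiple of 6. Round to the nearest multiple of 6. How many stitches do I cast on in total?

4 / 5 = 0.8 sts per cm.
17 × 0.8 = 13.60 sts.
Nearest multiple of 6: 12.

Cast on 12 stitches.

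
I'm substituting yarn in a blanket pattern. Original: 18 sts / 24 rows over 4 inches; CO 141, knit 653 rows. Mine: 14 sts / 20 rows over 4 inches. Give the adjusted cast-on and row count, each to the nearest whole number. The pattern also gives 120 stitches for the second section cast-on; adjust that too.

Stitches: 141 × 14/18 = 109.67 → 110.
Rows: 653 × 20/24 = 544.17 → 544.
second section cast-on: 120 × 14/18 = 93.33 → 93.

Cast on 110 stitches; work 544 rows; second section cast-on 93 stitches.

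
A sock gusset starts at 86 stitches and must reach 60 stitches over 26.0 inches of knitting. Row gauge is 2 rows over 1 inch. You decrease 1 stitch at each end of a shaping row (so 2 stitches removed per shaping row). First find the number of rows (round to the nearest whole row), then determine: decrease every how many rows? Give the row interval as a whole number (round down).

Rows = 26.0 × 2 = 52.0 → 52 rows.
Stitches to remove: 26 → 13 shaping rows (at 2 st each).
52 / 13 = 4.00 → every 4 rows.

Decrease every 4th row.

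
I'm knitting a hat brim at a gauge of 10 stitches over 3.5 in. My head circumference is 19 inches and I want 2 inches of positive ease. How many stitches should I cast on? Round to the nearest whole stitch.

Finished = 19 + 2 = 21 in.
10 / 3.5 = 2.857 sts per inch.
21.00 × 2.857 = 60.00 sts.

60 stitches.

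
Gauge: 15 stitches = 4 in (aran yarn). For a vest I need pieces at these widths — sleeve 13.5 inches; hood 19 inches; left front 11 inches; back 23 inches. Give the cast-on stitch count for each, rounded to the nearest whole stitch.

Rate = 15/4 = 3.75 sts per in.
sleeve: 13.5 × 3.75 = 50.62 → 51.
hood: 19 × 3.75 = 71.25 → 71.
left front: 11 × 3.75 = 41.25 → 41.
back: 23 × 3.75 = 86.25 → 86.

sleeve 51; hood 71; left front 41; back 86.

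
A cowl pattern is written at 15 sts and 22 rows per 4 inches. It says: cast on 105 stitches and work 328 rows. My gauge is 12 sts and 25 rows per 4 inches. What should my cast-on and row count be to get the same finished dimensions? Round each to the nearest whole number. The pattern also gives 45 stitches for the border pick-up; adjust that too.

Cast on 84 stitches; work 373 rows; border pick-up 36 stitches.

Stitches: 105 × 12/15 = 84.00 → 84.
Rows: 328 × 25/22 = 372.73 → 373.
border pick-up: 45 × 12/15 = 36.00 → 36.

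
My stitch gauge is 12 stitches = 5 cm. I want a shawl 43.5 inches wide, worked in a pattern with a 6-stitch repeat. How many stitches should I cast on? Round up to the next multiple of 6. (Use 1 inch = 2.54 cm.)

270 stitches.

43.5 in = 43.5 × 2.54 = 110.49 cm.
12 / 5 = 2.4 sts/cm.
110.49 × 2.4 = 265.18 sts.
→ 270.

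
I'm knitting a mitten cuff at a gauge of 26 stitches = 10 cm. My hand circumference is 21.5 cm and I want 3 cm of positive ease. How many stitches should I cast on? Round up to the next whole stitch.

Cast on 64 stitches.

Finished = 21.5 + 3 = 24.5 cm.
26 / 10 = 2.6 sts per cm.
24.50 × 2.6 = 63.70 sts.
→ 64 sts.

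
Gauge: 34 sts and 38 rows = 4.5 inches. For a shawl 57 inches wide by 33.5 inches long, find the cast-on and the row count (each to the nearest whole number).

Cast on 431 stitches and work 283 rows.

Stitch gauge = 34/4.5 = 7.556 sts/in; 57 × 7.556 = 430.67 → 431 sts.
Row gauge = 38/4.5 = 8.444 rows/in; 33.5 × 8.444 = 282.89 → 283 rows.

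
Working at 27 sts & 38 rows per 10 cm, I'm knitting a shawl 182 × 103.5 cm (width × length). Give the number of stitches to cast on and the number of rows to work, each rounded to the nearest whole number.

Stitch gauge = 27/10 = 2.7 sts/cm; 182 × 2.7 = 491.40 → 491 sts.
Row gauge = 38/10 = 3.8 rows/cm; 103.5 × 3.8 = 393.30 → 393 rows.

Cast on 491 stitches and work 393 rows.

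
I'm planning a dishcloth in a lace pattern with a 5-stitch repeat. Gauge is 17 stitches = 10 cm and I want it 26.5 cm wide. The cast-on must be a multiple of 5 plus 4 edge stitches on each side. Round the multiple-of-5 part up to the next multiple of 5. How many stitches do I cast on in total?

Cast on 48 stitches.

17 / 10 = 1.7 sts per cm.
26.5 × 1.7 = 45.05 sts.
Less 8 edge sts → 37.05 for the repeat.
Next multiple of 5: 40.
Add back 8 edge sts → 48.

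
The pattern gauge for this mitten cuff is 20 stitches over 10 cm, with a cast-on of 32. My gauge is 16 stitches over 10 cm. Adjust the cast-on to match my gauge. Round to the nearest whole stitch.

Cast on 26 stitches.

Scale factor = 16 / 20 = 0.800.
32 × 16 / 20 = 25.60 sts.
→ 26 sts.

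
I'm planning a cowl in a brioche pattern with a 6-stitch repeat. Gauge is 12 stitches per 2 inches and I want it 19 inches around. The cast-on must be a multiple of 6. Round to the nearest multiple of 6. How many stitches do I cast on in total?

12 / 2 = 6 sts per inch.
19 × 6 = 114.00 sts.
Nearest multiple of 6: 114.

Cast on 114 stitches.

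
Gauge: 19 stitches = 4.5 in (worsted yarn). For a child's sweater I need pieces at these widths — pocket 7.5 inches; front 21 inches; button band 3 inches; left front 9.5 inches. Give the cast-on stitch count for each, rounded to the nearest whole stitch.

Rate = 19/4.5 = 4.222 sts per in.
pocket: 7.5 × 4.222 = 31.67 → 32.
front: 21 × 4.222 = 88.67 → 89.
button band: 3 × 4.222 = 12.67 → 13.
left front: 9.5 × 4.222 = 40.11 → 40.

pocket 32; front 89; button band 13; left front 40.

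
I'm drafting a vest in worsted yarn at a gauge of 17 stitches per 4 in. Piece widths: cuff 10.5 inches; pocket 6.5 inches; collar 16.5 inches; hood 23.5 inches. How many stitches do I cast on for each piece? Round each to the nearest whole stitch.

Rate = 17/4 = 4.25 sts per in.
cuff: 10.5 × 4.25 = 44.62 → 45.
pocket: 6.5 × 4.25 = 27.62 → 28.
collar: 16.5 × 4.25 = 70.12 → 70.
hood: 23.5 × 4.25 = 99.88 → 100.

cuff 45; pocket 28; collar 70; hood 100.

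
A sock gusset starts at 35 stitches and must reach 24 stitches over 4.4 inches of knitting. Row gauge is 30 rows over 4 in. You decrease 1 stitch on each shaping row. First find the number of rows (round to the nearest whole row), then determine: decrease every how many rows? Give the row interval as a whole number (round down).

Decrease every 3rd row.

Rows = 4.4 × 7.5 = 33.0 → 33 rows.
Stitches to remove: 11 → 11 shaping rows (at 1 st each).
33 / 11 = 3.00 → every 3 rows.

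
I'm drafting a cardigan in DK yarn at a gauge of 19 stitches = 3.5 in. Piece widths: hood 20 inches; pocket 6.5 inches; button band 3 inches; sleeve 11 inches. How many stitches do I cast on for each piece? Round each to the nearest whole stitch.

Rate = 19/3.5 = 5.429 sts per in.
hood: 20 × 5.429 = 108.57 → 109.
pocket: 6.5 × 5.429 = 35.29 → 35.
button band: 3 × 5.429 = 16.29 → 16.
sleeve: 11 × 5.429 = 59.71 → 60.

hood 109; pocket 35; button band 16; sleeve 60.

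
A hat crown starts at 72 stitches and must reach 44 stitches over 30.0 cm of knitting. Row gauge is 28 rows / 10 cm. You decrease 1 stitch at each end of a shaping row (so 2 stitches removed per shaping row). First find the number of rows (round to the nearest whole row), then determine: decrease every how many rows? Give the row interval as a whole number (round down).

Rows = 30.0 × 2.8 = 84.0 → 84 rows.
Stitches to remove: 28 → 14 shaping rows (at 2 st each).
84 / 14 = 6.00 → every 6 rows.

Decrease every 6th row.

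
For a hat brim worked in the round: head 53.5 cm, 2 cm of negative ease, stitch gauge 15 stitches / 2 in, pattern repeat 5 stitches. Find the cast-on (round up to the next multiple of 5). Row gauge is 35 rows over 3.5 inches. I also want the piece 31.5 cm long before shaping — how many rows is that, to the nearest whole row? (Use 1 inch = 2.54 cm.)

Cast on 155 stitches; work 124 rows.

Finished = 53.5 − 2 = 51.5 cm.
51.5 cm × 1/2.54 = 20.28 inches.
15/2 = 7.5 sts per in; 20.28 × 7.5 = 152.07 sts.
Next multiple of 5 → 155.
31.5 cm = 12.40 inches; × 10 = 124.02 → 124 rows.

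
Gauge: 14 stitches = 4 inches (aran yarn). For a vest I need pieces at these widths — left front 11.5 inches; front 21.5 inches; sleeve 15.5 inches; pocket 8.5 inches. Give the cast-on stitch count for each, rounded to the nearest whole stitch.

Rate = 14/4 = 3.5 sts per in.
left front: 11.5 × 3.5 = 40.25 → 40.
front: 21.5 × 3.5 = 75.25 → 75.
sleeve: 15.5 × 3.5 = 54.25 → 54.
pocket: 8.5 × 3.5 = 29.75 → 30.

left front 40; front 75; sleeve 54; pocket 30.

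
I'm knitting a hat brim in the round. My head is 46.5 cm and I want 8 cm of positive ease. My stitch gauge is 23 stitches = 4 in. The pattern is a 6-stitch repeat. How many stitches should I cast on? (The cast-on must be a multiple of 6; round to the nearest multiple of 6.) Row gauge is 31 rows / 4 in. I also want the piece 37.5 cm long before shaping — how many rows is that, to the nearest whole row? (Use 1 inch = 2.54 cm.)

Finished = 46.5 + 8 = 54.5 cm.
54.5 cm × 1/2.54 = 21.46 inches.
23/4 = 5.75 sts per in; 21.46 × 5.75 = 123.38 sts.
Nearest multiple of 6 → 126.
37.5 cm = 14.76 inches; × 7.75 = 114.42 → 114 rows.

Cast on 126 stitches; work 114 rows.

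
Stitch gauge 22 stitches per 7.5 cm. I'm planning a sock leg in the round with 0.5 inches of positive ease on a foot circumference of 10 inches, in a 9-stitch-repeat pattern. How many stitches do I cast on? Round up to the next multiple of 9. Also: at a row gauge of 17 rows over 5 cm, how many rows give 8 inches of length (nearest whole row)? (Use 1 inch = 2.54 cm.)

Cast on 81 stitches; work 69 rows.

Finished = 10 + 0.5 = 10.5 inches.
10.5 inches × 2.54 = 26.67 cm.
22/7.5 = 2.933 sts per cm; 26.67 × 2.933 = 78.23 sts.
Next multiple of 9 → 81.
8 inches = 20.32 cm; × 3.4 = 69.09 → 69 rows.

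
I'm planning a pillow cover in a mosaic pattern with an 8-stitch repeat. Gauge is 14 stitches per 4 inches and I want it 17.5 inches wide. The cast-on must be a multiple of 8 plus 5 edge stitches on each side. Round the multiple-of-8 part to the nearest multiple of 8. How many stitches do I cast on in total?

14 / 4 = 3.5 sts per inch.
17.5 × 3.5 = 61.25 sts.
Less 10 edge sts → 51.25 for the repeat.
Nearest multiple of 8: 48.
Add back 10 edge sts → 58.

58 stitches.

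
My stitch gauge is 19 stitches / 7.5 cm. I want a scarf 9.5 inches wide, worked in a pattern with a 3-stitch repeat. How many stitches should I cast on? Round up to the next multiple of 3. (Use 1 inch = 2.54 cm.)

63 stitches.

9.5 in = 9.5 × 2.54 = 24.13 cm.
19 / 7.5 = 2.533 sts/cm.
24.13 × 2.533 = 61.13 sts.
→ 63.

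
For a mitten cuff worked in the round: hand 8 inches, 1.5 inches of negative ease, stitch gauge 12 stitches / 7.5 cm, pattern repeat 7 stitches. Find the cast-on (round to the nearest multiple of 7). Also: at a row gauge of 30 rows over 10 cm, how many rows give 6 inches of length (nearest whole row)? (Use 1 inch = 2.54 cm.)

Cast on 28 stitches; work 46 rows.

Finished = 8 − 1.5 = 6.5 inches.
6.5 inches × 2.54 = 16.51 cm.
12/7.5 = 1.6 sts per cm; 16.51 × 1.6 = 26.42 sts.
Nearest multiple of 7 → 28.
6 inches = 15.24 cm; × 3 = 45.72 → 46 rows.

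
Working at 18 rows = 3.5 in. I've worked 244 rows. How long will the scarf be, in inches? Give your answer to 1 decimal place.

47.4 inches.

18 rows / 3.5 inch = 5.143 rows per inch.
244 / 5.143 = 47.44 inches.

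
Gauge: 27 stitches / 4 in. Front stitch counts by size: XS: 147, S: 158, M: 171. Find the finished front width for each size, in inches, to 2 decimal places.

XS 21.78 inches; S 23.41 inches; M 25.33 inches.

27/4 = 6.75 sts per in.
XS: 147 / 6.75 = 21.778 → 21.78 in.
S: 158 / 6.75 = 23.407 → 23.41 in.
M: 171 / 6.75 = 25.333 → 25.33 in.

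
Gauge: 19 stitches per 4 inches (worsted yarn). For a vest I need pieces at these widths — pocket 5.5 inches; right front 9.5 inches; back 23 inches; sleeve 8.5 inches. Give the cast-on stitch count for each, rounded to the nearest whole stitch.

pocket 26; right front 45; back 109; sleeve 40.

Rate = 19/4 = 4.75 sts per in.
pocket: 5.5 × 4.75 = 26.12 → 26.
right front: 9.5 × 4.75 = 45.12 → 45.
back: 23 × 4.75 = 109.25 → 109.
sleeve: 8.5 × 4.75 = 40.38 → 40.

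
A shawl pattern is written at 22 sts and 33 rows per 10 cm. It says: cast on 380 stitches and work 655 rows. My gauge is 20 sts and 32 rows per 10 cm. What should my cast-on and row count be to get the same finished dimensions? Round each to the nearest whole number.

Stitches: 380 × 20/22 = 345.45 → 345.
Rows: 655 × 32/33 = 635.15 → 635.

Cast on 345 stitches; work 635 rows.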